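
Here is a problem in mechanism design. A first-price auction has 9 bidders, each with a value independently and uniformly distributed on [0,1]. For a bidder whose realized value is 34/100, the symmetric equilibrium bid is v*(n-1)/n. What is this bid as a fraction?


Step 1: The symmetric BNE bidding function is b(v) = v * (n-1) / n
Step 2: Substitute v = 17/50 and n = 9
Step 3: b = 17/50 * 8/9
Step 4: b = 68/225

68/225


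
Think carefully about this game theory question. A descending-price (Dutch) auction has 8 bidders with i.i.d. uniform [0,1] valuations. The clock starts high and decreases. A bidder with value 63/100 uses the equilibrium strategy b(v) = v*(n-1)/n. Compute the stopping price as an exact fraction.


Step 1: Dutch auctions are strategically equivalent to first-price auctions
Step 2: The equilibrium bid is b(v) = v*(n-1)/n
Step 3: b = 63/100 * 7/8
Step 4: b = 441/800

441/800


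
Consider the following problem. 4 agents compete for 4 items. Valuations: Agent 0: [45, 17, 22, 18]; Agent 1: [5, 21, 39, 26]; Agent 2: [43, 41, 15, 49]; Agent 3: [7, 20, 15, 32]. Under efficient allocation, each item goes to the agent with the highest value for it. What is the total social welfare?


Step 1: For each item, find the maximum value among all agents.
Step 2: Item 0 -> Agent 0 (value 45)
Step 3: Item 1 -> Agent 2 (value 41)
Step 4: Item 2 -> Agent 1 (value 39)
Step 5: Item 3 -> Agent 2 (value 49)
Step 6: Total welfare = 45 + 41 + 39 + 49 = 174

174


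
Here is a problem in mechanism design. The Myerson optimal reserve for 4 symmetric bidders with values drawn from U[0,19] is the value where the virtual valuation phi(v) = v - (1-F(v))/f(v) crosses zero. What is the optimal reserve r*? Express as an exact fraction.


Step 1: For U[0,19], F(v) = v/19 and f(v) = 1/19
Step 2: phi(v) = v - (1 - v/19)/(1/19) = v - (19 - v) = 2v - 19
Step 3: Set phi(r*) = 0: 2r* - 19 = 0
Step 4: r* = 19/2 (the number of bidders n = 4 does not enter)

19/2


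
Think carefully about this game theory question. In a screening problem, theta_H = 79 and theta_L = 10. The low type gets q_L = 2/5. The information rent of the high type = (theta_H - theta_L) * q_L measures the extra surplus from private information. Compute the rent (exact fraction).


Step 1: theta_H - theta_L = 79 - 10 = 69
Step 2: Information rent = (theta_H - theta_L) * q_L
Step 3: = 69 * 2/5
Step 4: = 138/5

138/5


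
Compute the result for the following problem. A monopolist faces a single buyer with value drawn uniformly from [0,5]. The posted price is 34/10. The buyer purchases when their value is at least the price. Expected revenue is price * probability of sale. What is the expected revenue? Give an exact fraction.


Step 1: Posted price r = 17/5, value support [0,5]
Step 2: P(v >= r) = (5 - 17/5)/5 = 8/25
Step 3: Expected revenue = r * P(v >= r) = 17/5 * 8/25
Step 4: Revenue = 136/125

136/125


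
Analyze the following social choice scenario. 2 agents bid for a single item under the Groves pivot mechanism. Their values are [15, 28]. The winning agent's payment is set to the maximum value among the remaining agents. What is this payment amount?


Step 1: The efficient winner is agent 1 with value 28
Step 2: Other agents' values: [15]
Step 3: Pivot payment = max(others) = 15
Step 4: The winner pays 15

15


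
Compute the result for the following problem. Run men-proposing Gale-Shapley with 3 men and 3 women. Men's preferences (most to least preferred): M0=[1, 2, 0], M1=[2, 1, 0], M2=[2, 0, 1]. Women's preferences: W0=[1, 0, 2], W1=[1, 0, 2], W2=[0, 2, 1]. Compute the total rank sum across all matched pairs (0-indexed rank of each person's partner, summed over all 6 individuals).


Step 1: Run Gale-Shapley (men propose, women hold best offer):
  M0 proposes to W1; she accepts
  M1 proposes to W2; she accepts
  M2 proposes to W2; she switches from M1
  M1 proposes to W1; she switches from M0
  M0 proposes to W2; she switches from M2
  M2 proposes to W0; she accepts
Step 2: Final matching: W0-M2, W1-M1, W2-M0
Step 3: 0-indexed ranks (man's rank of his match, then woman's): 1 + 2 + 1 + 0 + 1 + 0
Step 4: Total rank sum = 5

5


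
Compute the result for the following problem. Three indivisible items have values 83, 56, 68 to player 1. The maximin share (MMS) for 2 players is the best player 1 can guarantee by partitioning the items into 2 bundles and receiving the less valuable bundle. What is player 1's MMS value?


Step 1: Item values = 83, 56, 68
Step 2: Enumerate all 2-bundle partitions and take the smaller bundle:
  Partition 1: {83} vs {56,68} -> bundles 83, 124; min = 83
  Partition 2: {56} vs {83,68} -> bundles 56, 151; min = 56
  Partition 3: {68} vs {83,56} -> bundles 68, 139; min = 68
Step 3: MMS = max(83, 56, 68) = 83

83


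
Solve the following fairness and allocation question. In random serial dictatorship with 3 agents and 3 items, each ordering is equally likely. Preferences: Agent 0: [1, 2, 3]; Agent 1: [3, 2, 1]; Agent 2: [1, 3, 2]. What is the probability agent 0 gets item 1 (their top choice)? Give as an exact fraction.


Step 1: Agent 0 wants item 1
Step 2: There are 6 possible orderings of agents
Step 3: In 3 orderings, agent 0 gets item 1
Step 4: Probability = 3/6 = 1/2

1/2


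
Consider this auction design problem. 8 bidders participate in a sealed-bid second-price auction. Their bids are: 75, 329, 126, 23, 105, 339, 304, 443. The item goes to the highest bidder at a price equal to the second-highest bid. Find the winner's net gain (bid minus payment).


Step 1: Sort bids in descending order: 443, 339, 329, 304, 126, 105, 75, 23
Step 2: The winning bid is the highest: 443
Step 3: The payment equals the second-highest bid: 339
Step 4: Surplus = winner's bid - payment = 443 - 339 = 104

104


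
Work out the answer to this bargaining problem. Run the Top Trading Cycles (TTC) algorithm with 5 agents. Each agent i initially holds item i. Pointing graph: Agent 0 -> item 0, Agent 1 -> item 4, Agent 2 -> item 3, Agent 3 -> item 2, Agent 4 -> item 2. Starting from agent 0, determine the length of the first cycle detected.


Step 1: Trace the pointer graph from agent 0: 0 -> 0
Step 2: A cycle is detected when we revisit agent 0
Step 3: The cycle is: 0 -> 0
Step 4: Cycle length = 1

1


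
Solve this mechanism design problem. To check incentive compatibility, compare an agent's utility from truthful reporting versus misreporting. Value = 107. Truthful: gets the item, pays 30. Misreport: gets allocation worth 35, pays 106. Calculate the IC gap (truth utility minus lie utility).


Step 1: U(truth) = value - payment = 107 - 30 = 77
Step 2: U(lie) = allocation - payment = 35 - 106 = -71
Step 3: IC gap = 77 - (-71) = 148

148


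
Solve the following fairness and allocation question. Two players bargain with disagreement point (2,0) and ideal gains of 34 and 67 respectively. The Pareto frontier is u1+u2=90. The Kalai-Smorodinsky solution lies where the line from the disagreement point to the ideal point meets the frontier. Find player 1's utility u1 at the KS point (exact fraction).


Step 1: At the KS point, (u1-d1)/r1 = (u2-d2)/r2 = t and u1+u2 = 90
Step 2: u1 = d1 + r1*t and u2 = d2 + r2*t, so (d1 + r1*t) + (d2 + r2*t) = 90
Step 3: t = (90 - 2 - 0)/(34 + 67) = 88/101
Step 4: u1 = d1 + r1*t = 2 + 34 * 88/101 = 3194/101
Step 5: (Check: u2 = d2 + r2*t = 5896/101; u1+u2 = 3194/101 + 5896/101 = 90, on the frontier.)

3194/101


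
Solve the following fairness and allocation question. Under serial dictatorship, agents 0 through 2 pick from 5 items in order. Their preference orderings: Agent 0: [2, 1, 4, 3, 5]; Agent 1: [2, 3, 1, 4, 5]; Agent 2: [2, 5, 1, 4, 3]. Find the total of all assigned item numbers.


Step 1: Agent 0 picks item 2
Step 2: Agent 1 picks item 3
Step 3: Agent 2 picks item 5
Step 4: Sum = 2 + 3 + 5 = 10

10


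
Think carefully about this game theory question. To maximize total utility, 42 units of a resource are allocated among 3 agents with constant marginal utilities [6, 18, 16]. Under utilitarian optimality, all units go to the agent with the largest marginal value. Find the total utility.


Step 1: The marginal utilities are [6, 18, 16]
Step 2: The highest marginal utility is 18
Step 3: All 42 units go to that agent
Step 4: Total utility = 18 * 42 = 756

756


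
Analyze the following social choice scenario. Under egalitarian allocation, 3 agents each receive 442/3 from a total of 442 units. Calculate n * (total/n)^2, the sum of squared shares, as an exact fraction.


Step 1: Each agent's share = 442/3
Step 2: Square of each share = (442/3)^2 = 195364/9
Step 3: Sum of squares = 3 * 195364/9 = 195364/3

195364/3


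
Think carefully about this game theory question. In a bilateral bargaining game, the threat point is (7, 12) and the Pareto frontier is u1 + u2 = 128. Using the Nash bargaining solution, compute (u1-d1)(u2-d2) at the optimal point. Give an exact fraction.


Step 1: The Nash solution splits surplus symmetrically above the disagreement point
Step 2: u1 = (total + d1 - d2)/2 = (128 + 7 - 12)/2 = 123/2
Step 3: u2 = (total - d1 + d2)/2 = (128 - 7 + 12)/2 = 133/2
Step 4: Nash product = (123/2 - 7) * (133/2 - 12)
Step 5: = 109/2 * 109/2 = 11881/4

11881/4


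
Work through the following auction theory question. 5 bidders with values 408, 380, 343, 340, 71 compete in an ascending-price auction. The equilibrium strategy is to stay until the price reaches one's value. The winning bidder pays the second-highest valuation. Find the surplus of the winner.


Step 1: Identify the highest value: 408
Step 2: Identify the second-highest value: 380
Step 3: The final price = second-highest value = 380
Step 4: Surplus = 408 - 380 = 28

28


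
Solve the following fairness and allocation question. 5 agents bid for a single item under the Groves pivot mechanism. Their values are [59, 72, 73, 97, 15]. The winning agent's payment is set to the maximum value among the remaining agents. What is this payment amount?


Step 1: The efficient winner is agent 3 with value 97
Step 2: Other agents' values: [59, 72, 73, 15]
Step 3: Pivot payment = max(others) = 73
Step 4: The winner pays 73

73


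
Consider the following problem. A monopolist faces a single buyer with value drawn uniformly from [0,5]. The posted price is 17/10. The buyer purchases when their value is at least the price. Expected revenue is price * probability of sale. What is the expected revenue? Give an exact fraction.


Step 1: Posted price r = 17/10, value support [0,5]
Step 2: P(v >= r) = (5 - 17/10)/5 = 33/50
Step 3: Expected revenue = r * P(v >= r) = 17/10 * 33/50
Step 4: Revenue = 561/500

561/500


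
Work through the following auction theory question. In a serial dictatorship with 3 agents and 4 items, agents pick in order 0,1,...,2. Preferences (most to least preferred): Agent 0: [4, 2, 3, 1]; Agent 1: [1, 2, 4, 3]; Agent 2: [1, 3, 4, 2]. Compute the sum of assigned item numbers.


Step 1: Agent 0 picks item 4
Step 2: Agent 1 picks item 1
Step 3: Agent 2 picks item 3
Step 4: Sum = 4 + 1 + 3 = 8

8


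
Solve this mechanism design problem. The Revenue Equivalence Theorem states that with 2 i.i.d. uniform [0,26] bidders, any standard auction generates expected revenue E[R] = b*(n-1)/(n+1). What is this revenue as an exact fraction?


Step 1: By Revenue Equivalence, expected revenue = b*(n-1)/(n+1)
Step 2: Substituting n = 2, b = 26
Step 3: Revenue = 26*(2-1)/(2+1) = 26*1/3
Step 4: Revenue = 26/3

26/3


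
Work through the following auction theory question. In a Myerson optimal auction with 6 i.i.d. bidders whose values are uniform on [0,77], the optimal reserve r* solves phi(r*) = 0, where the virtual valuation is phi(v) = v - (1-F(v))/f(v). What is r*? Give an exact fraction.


Step 1: For U[0,77], F(v) = v/77 and f(v) = 1/77
Step 2: phi(v) = v - (1 - v/77)/(1/77) = v - (77 - v) = 2v - 77
Step 3: Set phi(r*) = 0: 2r* - 77 = 0
Step 4: r* = 77/2 (the number of bidders n = 6 does not enter)

77/2


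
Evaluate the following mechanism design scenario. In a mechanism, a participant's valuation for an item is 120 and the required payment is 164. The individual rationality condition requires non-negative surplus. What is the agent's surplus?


Step 1: Surplus = value - payment = 120 - 164 = -44
Step 2: IR is violated (surplus < 0)

-44


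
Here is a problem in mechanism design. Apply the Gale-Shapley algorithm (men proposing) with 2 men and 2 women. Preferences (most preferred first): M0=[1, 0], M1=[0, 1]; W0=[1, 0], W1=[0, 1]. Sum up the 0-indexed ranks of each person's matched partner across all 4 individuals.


Step 1: Run Gale-Shapley (men propose, women hold best offer):
  M0 proposes to W1; she accepts
  M1 proposes to W0; she accepts
Step 2: Final matching: W0-M1, W1-M0
Step 3: 0-indexed ranks (man's rank of his match, then woman's): 0 + 0 + 0 + 0
Step 4: Total rank sum = 0

0


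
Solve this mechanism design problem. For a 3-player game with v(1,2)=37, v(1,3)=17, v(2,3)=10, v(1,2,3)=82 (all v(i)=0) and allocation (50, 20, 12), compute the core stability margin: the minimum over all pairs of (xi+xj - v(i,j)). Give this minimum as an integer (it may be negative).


Step 1: Slack for coalition (1,2): x1+x2 - v12 = 70 - 37 = 33
Step 2: Slack for coalition (1,3): x1+x3 - v13 = 62 - 17 = 45
Step 3: Slack for coalition (2,3): x2+x3 - v23 = 32 - 10 = 22
Step 4: Minimum slack = min(33, 45, 22) = 22, attained by (2,3); no pair can gain by deviating, so the allocation is in the core

22


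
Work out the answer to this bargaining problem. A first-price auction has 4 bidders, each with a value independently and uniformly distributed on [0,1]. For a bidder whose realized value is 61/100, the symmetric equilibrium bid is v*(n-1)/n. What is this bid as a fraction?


Step 1: The symmetric BNE bidding function is b(v) = v * (n-1) / n
Step 2: Substitute v = 61/100 and n = 4
Step 3: b = 61/100 * 3/4
Step 4: b = 183/400

183/400


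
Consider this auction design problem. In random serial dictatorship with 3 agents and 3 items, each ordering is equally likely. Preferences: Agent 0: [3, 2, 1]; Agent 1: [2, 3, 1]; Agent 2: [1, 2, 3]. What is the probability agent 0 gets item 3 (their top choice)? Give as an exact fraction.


Step 1: Agent 0 wants item 3
Step 2: There are 6 possible orderings of agents
Step 3: In 6 orderings, agent 0 gets item 3
Step 4: Probability = 6/6 = 1

1


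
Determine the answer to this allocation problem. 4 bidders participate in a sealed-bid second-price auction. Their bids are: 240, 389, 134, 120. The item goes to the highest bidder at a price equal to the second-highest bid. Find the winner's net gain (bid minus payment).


Step 1: Sort bids in descending order: 389, 240, 134, 120
Step 2: The winning bid is the highest: 389
Step 3: The payment equals the second-highest bid: 240
Step 4: Surplus = winner's bid - payment = 389 - 240 = 149

149


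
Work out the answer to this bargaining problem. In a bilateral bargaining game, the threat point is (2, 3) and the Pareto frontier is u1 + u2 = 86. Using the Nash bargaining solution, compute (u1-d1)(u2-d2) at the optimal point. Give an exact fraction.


Step 1: The Nash solution splits surplus symmetrically above the disagreement point
Step 2: u1 = (total + d1 - d2)/2 = (86 + 2 - 3)/2 = 85/2
Step 3: u2 = (total - d1 + d2)/2 = (86 - 2 + 3)/2 = 87/2
Step 4: Nash product = (85/2 - 2) * (87/2 - 3)
Step 5: = 81/2 * 81/2 = 6561/4

6561/4


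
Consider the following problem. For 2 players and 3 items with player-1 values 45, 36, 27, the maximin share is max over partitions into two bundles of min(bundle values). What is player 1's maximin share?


Step 1: Item values = 45, 36, 27
Step 2: Enumerate all 2-bundle partitions and take the smaller bundle:
  Partition 1: {45} vs {36,27} -> bundles 45, 63; min = 45
  Partition 2: {36} vs {45,27} -> bundles 36, 72; min = 36
  Partition 3: {27} vs {45,36} -> bundles 27, 81; min = 27
Step 3: MMS = max(45, 36, 27) = 45

45


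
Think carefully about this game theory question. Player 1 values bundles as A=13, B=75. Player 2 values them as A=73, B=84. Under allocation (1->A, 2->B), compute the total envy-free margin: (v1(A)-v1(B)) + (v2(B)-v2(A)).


Step 1: Player 1's margin = v1(A) - v1(B) = 13 - 75 = -62
Step 2: Player 2's margin = v2(B) - v2(A) = 84 - 73 = 11
Step 3: Total margin = -62 + 11 = -51

-51


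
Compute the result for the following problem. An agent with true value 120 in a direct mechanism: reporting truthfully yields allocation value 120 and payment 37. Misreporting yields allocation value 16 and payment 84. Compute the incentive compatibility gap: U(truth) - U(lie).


Step 1: U(truth) = value - payment = 120 - 37 = 83
Step 2: U(lie) = allocation - payment = 16 - 84 = -68
Step 3: IC gap = 83 - (-68) = 151

151


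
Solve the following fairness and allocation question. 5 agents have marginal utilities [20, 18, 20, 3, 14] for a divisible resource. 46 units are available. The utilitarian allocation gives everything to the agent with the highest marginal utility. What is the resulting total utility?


Step 1: The marginal utilities are [20, 18, 20, 3, 14]
Step 2: The highest marginal utility is 20
Step 3: All 46 units go to that agent
Step 4: Total utility = 20 * 46 = 920

920


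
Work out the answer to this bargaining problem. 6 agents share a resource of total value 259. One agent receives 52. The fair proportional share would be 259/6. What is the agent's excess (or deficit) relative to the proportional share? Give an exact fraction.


Step 1: Proportional share = 259/6
Step 2: Agent's actual allocation = 52
Step 3: Excess = 52 - 259/6 = 53/6

53/6


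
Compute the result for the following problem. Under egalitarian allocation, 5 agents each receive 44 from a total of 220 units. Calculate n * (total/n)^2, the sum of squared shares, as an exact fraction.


Step 1: Each agent's share = 220/5 = 44
Step 2: Square of each share = (44)^2 = 1936
Step 3: Sum of squares = 5 * 1936 = 9680

9680


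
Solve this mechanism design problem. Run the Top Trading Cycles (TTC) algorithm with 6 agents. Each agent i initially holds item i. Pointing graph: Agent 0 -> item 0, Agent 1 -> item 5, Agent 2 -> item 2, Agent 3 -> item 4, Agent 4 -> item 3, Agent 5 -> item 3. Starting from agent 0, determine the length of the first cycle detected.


Step 1: Trace the pointer graph from agent 0: 0 -> 0
Step 2: A cycle is detected when we revisit agent 0
Step 3: The cycle is: 0 -> 0
Step 4: Cycle length = 1

1


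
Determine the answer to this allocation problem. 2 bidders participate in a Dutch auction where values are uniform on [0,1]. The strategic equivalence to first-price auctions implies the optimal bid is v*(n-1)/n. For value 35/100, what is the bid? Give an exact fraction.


Step 1: Dutch auctions are strategically equivalent to first-price auctions
Step 2: The equilibrium bid is b(v) = v*(n-1)/n
Step 3: b = 7/20 * 1/2
Step 4: b = 7/40

7/40


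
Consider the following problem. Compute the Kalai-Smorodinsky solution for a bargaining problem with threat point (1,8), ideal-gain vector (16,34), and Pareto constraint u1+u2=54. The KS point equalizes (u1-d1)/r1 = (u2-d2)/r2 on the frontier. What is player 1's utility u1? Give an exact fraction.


Step 1: At the KS point, (u1-d1)/r1 = (u2-d2)/r2 = t and u1+u2 = 54
Step 2: u1 = d1 + r1*t and u2 = d2 + r2*t, so (d1 + r1*t) + (d2 + r2*t) = 54
Step 3: t = (54 - 1 - 8)/(16 + 34) = 45/50 = 9/10
Step 4: u1 = d1 + r1*t = 1 + 16 * 9/10 = 77/5
Step 5: (Check: u2 = d2 + r2*t = 193/5; u1+u2 = 77/5 + 193/5 = 54, on the frontier.)

77/5


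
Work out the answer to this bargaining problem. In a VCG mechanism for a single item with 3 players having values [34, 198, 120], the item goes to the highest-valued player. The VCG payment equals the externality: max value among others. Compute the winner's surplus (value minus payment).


Step 1: The winner is the agent with the highest value: agent 1 with value 198
Step 2: Values of other agents: [34, 120]
Step 3: VCG payment = max of others' values = 120
Step 4: Surplus = 198 - 120 = 78

78


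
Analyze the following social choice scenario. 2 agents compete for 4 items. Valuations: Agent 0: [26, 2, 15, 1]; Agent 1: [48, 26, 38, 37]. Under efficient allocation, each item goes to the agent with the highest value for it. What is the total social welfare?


Step 1: For each item, find the maximum value among all agents.
Step 2: Item 0 -> Agent 1 (value 48)
Step 3: Item 1 -> Agent 1 (value 26)
Step 4: Item 2 -> Agent 1 (value 38)
Step 5: Item 3 -> Agent 1 (value 37)
Step 6: Total welfare = 48 + 26 + 38 + 37 = 149

149


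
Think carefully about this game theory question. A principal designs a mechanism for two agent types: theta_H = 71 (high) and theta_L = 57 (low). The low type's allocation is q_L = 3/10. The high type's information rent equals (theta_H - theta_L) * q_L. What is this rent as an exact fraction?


Step 1: theta_H - theta_L = 71 - 57 = 14
Step 2: Information rent = (theta_H - theta_L) * q_L
Step 3: = 14 * 3/10
Step 4: = 21/5

21/5


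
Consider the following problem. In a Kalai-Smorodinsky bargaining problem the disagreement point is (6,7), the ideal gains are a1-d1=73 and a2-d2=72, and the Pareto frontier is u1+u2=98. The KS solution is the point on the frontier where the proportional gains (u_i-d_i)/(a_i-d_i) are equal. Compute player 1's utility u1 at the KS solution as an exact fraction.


Step 1: At the KS point, (u1-d1)/r1 = (u2-d2)/r2 = t and u1+u2 = 98
Step 2: u1 = d1 + r1*t and u2 = d2 + r2*t, so (d1 + r1*t) + (d2 + r2*t) = 98
Step 3: t = (98 - 6 - 7)/(73 + 72) = 85/145 = 17/29
Step 4: u1 = d1 + r1*t = 6 + 73 * 17/29 = 1415/29
Step 5: (Check: u2 = d2 + r2*t = 1427/29; u1+u2 = 1415/29 + 1427/29 = 98, on the frontier.)

1415/29


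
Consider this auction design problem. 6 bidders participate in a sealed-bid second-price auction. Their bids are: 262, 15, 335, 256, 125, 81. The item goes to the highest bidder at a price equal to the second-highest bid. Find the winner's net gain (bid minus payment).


Step 1: Sort bids in descending order: 335, 262, 256, 125, 81, 15
Step 2: The winning bid is the highest: 335
Step 3: The payment equals the second-highest bid: 262
Step 4: Surplus = winner's bid - payment = 335 - 262 = 73

73


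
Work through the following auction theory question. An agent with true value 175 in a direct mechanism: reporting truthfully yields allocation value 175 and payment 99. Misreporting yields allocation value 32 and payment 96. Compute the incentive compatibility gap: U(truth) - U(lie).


Step 1: U(truth) = value - payment = 175 - 99 = 76
Step 2: U(lie) = allocation - payment = 32 - 96 = -64
Step 3: IC gap = 76 - (-64) = 140

140


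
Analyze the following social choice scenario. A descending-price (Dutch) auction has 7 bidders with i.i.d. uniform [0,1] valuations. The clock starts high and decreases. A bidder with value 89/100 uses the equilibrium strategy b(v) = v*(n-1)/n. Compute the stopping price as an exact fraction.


Step 1: Dutch auctions are strategically equivalent to first-price auctions
Step 2: The equilibrium bid is b(v) = v*(n-1)/n
Step 3: b = 89/100 * 6/7
Step 4: b = 267/350

267/350


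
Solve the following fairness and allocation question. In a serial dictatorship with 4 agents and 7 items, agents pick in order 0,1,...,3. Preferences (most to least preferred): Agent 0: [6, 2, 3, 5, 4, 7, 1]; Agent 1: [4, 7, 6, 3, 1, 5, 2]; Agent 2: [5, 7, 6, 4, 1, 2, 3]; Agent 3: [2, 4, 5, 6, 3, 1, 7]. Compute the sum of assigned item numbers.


Step 1: Agent 0 picks item 6
Step 2: Agent 1 picks item 4
Step 3: Agent 2 picks item 5
Step 4: Agent 3 picks item 2
Step 5: Sum = 6 + 4 + 5 + 2 = 17

17


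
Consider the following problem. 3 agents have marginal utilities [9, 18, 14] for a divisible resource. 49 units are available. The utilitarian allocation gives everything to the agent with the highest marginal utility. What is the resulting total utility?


Step 1: The marginal utilities are [9, 18, 14]
Step 2: The highest marginal utility is 18
Step 3: All 49 units go to that agent
Step 4: Total utility = 18 * 49 = 882

882


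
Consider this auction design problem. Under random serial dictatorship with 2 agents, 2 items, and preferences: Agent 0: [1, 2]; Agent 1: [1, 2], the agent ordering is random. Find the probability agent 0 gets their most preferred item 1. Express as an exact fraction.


Step 1: Agent 0 wants item 1
Step 2: There are 2 possible orderings of agents
Step 3: In 1 orderings, agent 0 gets item 1
Step 4: Probability = 1/2

1/2


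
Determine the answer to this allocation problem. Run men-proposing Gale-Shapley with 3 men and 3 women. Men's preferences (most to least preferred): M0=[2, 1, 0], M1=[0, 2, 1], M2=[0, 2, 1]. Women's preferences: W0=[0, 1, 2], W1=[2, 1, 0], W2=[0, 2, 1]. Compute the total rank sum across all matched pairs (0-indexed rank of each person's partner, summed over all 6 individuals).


Step 1: Run Gale-Shapley (men propose, women hold best offer):
  M0 proposes to W2; she accepts
  M1 proposes to W0; she accepts
  M2 proposes to W0; rejected
  M2 proposes to W2; rejected
  M2 proposes to W1; she accepts
Step 2: Final matching: W0-M1, W1-M2, W2-M0
Step 3: 0-indexed ranks (man's rank of his match, then woman's): 0 + 1 + 2 + 0 + 0 + 0
Step 4: Total rank sum = 3

3


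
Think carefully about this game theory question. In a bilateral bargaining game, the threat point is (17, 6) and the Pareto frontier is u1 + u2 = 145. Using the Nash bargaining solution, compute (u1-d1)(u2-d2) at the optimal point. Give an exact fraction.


Step 1: The Nash solution splits surplus symmetrically above the disagreement point
Step 2: u1 = (total + d1 - d2)/2 = (145 + 17 - 6)/2 = 78
Step 3: u2 = (total - d1 + d2)/2 = (145 - 17 + 6)/2 = 67
Step 4: Nash product = (78 - 17) * (67 - 6)
Step 5: = 61 * 61 = 3721

3721


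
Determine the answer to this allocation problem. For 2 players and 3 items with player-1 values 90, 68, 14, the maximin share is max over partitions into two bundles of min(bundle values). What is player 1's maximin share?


Step 1: Item values = 90, 68, 14
Step 2: Enumerate all 2-bundle partitions and take the smaller bundle:
  Partition 1: {90} vs {68,14} -> bundles 90, 82; min = 82
  Partition 2: {68} vs {90,14} -> bundles 68, 104; min = 68
  Partition 3: {14} vs {90,68} -> bundles 14, 158; min = 14
Step 3: MMS = max(82, 68, 14) = 82

82


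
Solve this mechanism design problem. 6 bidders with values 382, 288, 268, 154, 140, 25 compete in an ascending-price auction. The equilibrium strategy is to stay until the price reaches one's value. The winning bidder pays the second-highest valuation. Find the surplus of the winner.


Step 1: Identify the highest value: 382
Step 2: Identify the second-highest value: 288
Step 3: The final price = second-highest value = 288
Step 4: Surplus = 382 - 288 = 94

94


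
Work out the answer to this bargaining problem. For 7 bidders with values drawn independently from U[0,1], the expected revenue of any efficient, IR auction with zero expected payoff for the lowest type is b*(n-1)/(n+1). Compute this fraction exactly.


Step 1: By Revenue Equivalence, expected revenue = b*(n-1)/(n+1)
Step 2: Substituting n = 7, b = 1
Step 3: Revenue = 1*(7-1)/(7+1) = 1*6/8
Step 4: Revenue = 6/8 = 3/4

3/4


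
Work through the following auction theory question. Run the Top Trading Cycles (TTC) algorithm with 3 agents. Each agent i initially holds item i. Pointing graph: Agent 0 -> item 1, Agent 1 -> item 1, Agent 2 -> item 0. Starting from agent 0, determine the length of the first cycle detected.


Step 1: Trace the pointer graph from agent 0: 0 -> 1 -> 1
Step 2: A cycle is detected when we revisit agent 1
Step 3: The cycle is: 1 -> 1
Step 4: Cycle length = 1

1


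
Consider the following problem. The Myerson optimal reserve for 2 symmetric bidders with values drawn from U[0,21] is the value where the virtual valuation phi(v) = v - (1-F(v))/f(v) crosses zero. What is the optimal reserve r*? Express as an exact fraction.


Step 1: For U[0,21], F(v) = v/21 and f(v) = 1/21
Step 2: phi(v) = v - (1 - v/21)/(1/21) = v - (21 - v) = 2v - 21
Step 3: Set phi(r*) = 0: 2r* - 21 = 0
Step 4: r* = 21/2 (the number of bidders n = 2 does not enter)

21/2


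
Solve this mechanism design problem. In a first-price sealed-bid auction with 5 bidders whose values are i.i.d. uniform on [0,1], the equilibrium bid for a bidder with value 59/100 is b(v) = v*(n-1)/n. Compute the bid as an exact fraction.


Step 1: The symmetric BNE bidding function is b(v) = v * (n-1) / n
Step 2: Substitute v = 59/100 and n = 5
Step 3: b = 59/100 * 4/5
Step 4: b = 59/125

59/125


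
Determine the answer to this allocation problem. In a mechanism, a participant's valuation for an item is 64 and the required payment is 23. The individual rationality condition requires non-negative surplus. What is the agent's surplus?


Step 1: Surplus = value - payment = 64 - 23 = 41
Step 2: IR is satisfied (surplus >= 0)

41


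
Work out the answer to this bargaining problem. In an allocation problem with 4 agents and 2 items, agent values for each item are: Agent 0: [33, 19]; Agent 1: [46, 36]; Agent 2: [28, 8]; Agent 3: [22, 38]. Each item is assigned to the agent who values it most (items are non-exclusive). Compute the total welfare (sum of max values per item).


Step 1: For each item, find the maximum value among all agents.
Step 2: Item 0 -> Agent 1 (value 46)
Step 3: Item 1 -> Agent 3 (value 38)
Step 4: Total welfare = 46 + 38 = 84

84


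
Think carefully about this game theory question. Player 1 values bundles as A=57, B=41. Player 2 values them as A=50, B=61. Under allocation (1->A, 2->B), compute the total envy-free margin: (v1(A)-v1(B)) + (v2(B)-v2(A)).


Step 1: Player 1's margin = v1(A) - v1(B) = 57 - 41 = 16
Step 2: Player 2's margin = v2(B) - v2(A) = 61 - 50 = 11
Step 3: Total margin = 16 + 11 = 27

27


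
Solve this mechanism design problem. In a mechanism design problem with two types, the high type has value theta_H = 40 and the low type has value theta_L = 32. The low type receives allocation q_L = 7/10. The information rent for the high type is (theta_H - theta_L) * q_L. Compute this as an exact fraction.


Step 1: theta_H - theta_L = 40 - 32 = 8
Step 2: Information rent = (theta_H - theta_L) * q_L
Step 3: = 8 * 7/10
Step 4: = 28/5

28/5


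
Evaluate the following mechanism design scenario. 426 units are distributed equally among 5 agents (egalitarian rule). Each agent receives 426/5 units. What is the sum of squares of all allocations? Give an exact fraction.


Step 1: Each agent's share = 426/5
Step 2: Square of each share = (426/5)^2 = 181476/25
Step 3: Sum of squares = 5 * 181476/25 = 181476/5

181476/5


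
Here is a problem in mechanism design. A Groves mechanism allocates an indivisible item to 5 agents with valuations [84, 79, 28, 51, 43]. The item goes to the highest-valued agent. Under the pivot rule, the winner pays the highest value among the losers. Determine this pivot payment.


Step 1: The efficient winner is agent 0 with value 84
Step 2: Other agents' values: [79, 28, 51, 43]
Step 3: Pivot payment = max(others) = 79
Step 4: The winner pays 79

79


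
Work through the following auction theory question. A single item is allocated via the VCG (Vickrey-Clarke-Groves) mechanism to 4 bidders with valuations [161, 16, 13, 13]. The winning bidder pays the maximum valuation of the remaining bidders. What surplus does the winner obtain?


Step 1: The winner is the agent with the highest value: agent 0 with value 161
Step 2: Values of other agents: [16, 13, 13]
Step 3: VCG payment = max of others' values = 16
Step 4: Surplus = 161 - 16 = 145

145


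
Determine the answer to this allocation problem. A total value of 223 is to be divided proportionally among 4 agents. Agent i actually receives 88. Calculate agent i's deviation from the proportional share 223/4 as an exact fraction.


Step 1: Proportional share = 223/4
Step 2: Agent's actual allocation = 88
Step 3: Excess = 88 - 223/4 = 129/4

129/4


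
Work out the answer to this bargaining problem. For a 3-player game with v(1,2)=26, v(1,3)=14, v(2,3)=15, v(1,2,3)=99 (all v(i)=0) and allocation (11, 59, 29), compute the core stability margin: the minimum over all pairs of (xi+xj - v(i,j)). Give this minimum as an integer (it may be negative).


Step 1: Slack for coalition (1,2): x1+x2 - v12 = 70 - 26 = 44
Step 2: Slack for coalition (1,3): x1+x3 - v13 = 40 - 14 = 26
Step 3: Slack for coalition (2,3): x2+x3 - v23 = 88 - 15 = 73
Step 4: Minimum slack = min(44, 26, 73) = 26, attained by (1,3); no pair can gain by deviating, so the allocation is in the core

26


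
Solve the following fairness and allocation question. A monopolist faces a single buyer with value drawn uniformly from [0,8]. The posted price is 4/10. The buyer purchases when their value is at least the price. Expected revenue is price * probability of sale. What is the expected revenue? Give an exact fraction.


Step 1: Posted price r = 2/5, value support [0,8]
Step 2: P(v >= r) = (8 - 2/5)/8 = 19/20
Step 3: Expected revenue = r * P(v >= r) = 2/5 * 19/20
Step 4: Revenue = 19/50

19/50


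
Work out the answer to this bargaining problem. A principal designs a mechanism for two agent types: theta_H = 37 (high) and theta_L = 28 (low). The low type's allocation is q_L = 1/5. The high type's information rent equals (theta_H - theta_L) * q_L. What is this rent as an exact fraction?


Step 1: theta_H - theta_L = 37 - 28 = 9
Step 2: Information rent = (theta_H - theta_L) * q_L
Step 3: = 9 * 1/5
Step 4: = 9/5

9/5


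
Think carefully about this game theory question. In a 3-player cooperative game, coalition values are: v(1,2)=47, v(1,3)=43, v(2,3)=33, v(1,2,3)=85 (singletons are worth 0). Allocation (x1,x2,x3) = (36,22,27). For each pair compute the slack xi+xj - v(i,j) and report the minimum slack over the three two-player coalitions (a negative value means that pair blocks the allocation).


Step 1: Slack for coalition (1,2): x1+x2 - v12 = 58 - 47 = 11
Step 2: Slack for coalition (1,3): x1+x3 - v13 = 63 - 43 = 20
Step 3: Slack for coalition (2,3): x2+x3 - v23 = 49 - 33 = 16
Step 4: Minimum slack = min(11, 20, 16) = 11, attained by (1,2); no pair can gain by deviating, so the allocation is in the core

11


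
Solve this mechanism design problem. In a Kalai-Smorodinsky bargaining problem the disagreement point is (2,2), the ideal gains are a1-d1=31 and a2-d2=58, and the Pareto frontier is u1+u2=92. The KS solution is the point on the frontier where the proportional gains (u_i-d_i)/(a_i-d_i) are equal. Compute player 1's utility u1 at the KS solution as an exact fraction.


Step 1: At the KS point, (u1-d1)/r1 = (u2-d2)/r2 = t and u1+u2 = 92
Step 2: u1 = d1 + r1*t and u2 = d2 + r2*t, so (d1 + r1*t) + (d2 + r2*t) = 92
Step 3: t = (92 - 2 - 2)/(31 + 58) = 88/89
Step 4: u1 = d1 + r1*t = 2 + 31 * 88/89 = 2906/89
Step 5: (Check: u2 = d2 + r2*t = 5282/89; u1+u2 = 2906/89 + 5282/89 = 92, on the frontier.)

2906/89


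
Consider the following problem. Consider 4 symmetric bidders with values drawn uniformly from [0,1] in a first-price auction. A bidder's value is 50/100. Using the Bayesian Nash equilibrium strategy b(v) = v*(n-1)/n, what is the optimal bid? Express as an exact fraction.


Step 1: The symmetric BNE bidding function is b(v) = v * (n-1) / n
Step 2: Substitute v = 1/2 and n = 4
Step 3: b = 1/2 * 3/4
Step 4: b = 3/8

3/8


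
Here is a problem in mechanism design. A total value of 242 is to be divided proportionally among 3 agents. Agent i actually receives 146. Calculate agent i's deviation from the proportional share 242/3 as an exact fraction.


Step 1: Proportional share = 242/3
Step 2: Agent's actual allocation = 146
Step 3: Excess = 146 - 242/3 = 196/3

196/3


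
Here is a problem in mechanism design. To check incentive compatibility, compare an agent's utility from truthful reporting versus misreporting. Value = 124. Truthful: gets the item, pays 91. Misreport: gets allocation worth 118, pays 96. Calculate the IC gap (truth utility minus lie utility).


Step 1: U(truth) = value - payment = 124 - 91 = 33
Step 2: U(lie) = allocation - payment = 118 - 96 = 22
Step 3: IC gap = 33 - 22 = 11

11


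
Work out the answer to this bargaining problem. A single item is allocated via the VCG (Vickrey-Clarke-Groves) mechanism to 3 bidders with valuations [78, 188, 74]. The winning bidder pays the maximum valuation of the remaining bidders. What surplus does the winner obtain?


Step 1: The winner is the agent with the highest value: agent 1 with value 188
Step 2: Values of other agents: [78, 74]
Step 3: VCG payment = max of others' values = 78
Step 4: Surplus = 188 - 78 = 110

110


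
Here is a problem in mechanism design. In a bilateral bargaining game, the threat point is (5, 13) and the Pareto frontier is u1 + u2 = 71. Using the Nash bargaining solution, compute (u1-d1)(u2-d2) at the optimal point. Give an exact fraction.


Step 1: The Nash solution splits surplus symmetrically above the disagreement point
Step 2: u1 = (total + d1 - d2)/2 = (71 + 5 - 13)/2 = 63/2
Step 3: u2 = (total - d1 + d2)/2 = (71 - 5 + 13)/2 = 79/2
Step 4: Nash product = (63/2 - 5) * (79/2 - 13)
Step 5: = 53/2 * 53/2 = 2809/4

2809/4


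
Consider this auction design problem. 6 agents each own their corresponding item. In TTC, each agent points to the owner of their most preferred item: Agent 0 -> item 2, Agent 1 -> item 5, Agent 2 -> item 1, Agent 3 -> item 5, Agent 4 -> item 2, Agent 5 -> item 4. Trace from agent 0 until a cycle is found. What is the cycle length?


Step 1: Trace the pointer graph from agent 0: 0 -> 2 -> 1 -> 5 -> 4 -> 2
Step 2: A cycle is detected when we revisit agent 2
Step 3: The cycle is: 2 -> 1 -> 5 -> 4 -> 2
Step 4: Cycle length = 4

4


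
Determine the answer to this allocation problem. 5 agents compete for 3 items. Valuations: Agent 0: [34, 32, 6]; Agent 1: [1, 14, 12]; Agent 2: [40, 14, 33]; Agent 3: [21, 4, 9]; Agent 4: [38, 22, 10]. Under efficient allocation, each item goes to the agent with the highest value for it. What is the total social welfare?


Step 1: For each item, find the maximum value among all agents.
Step 2: Item 0 -> Agent 2 (value 40)
Step 3: Item 1 -> Agent 0 (value 32)
Step 4: Item 2 -> Agent 2 (value 33)
Step 5: Total welfare = 40 + 32 + 33 = 105

105


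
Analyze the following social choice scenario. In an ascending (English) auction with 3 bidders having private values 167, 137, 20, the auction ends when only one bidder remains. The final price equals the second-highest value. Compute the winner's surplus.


Step 1: Identify the highest value: 167
Step 2: Identify the second-highest value: 137
Step 3: The final price = second-highest value = 137
Step 4: Surplus = 167 - 137 = 30

30


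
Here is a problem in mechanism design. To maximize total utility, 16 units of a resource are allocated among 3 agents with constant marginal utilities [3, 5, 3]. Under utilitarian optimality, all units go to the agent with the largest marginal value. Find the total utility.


Step 1: The marginal utilities are [3, 5, 3]
Step 2: The highest marginal utility is 5
Step 3: All 16 units go to that agent
Step 4: Total utility = 5 * 16 = 80

80


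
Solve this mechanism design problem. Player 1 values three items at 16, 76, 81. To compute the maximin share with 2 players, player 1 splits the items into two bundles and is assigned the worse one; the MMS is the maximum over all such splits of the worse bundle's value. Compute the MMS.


Step 1: Item values = 16, 76, 81
Step 2: Enumerate all 2-bundle partitions and take the smaller bundle:
  Partition 1: {16} vs {76,81} -> bundles 16, 157; min = 16
  Partition 2: {76} vs {16,81} -> bundles 76, 97; min = 76
  Partition 3: {81} vs {16,76} -> bundles 81, 92; min = 81
Step 3: MMS = max(16, 76, 81) = 81

81


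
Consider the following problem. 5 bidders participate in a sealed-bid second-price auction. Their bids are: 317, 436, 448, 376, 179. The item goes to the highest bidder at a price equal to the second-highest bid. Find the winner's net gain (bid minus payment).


Step 1: Sort bids in descending order: 448, 436, 376, 317, 179
Step 2: The winning bid is the highest: 448
Step 3: The payment equals the second-highest bid: 436
Step 4: Surplus = winner's bid - payment = 448 - 436 = 12

12
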